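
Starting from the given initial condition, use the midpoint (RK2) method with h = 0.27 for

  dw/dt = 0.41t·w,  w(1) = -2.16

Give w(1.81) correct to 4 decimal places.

Midpoint: k1 = f(t_n, w_n); k2 = f(t_n + h/2, w_n + (h/2)·k1); w_{n+1} = w_n + h·k2.
t=1.000000, w=-2.160000:
  k1 = f(1.000000, -2.160000) = -0.885600
  k2 = f(1.135000, -2.279556) = -1.060791
  w ← -2.160000 + 0.27·(-1.060791) = -2.446414
t=1.270000, w=-2.446414:
  k1 = f(1.270000, -2.446414) = -1.273848
  k2 = f(1.405000, -2.618383) = -1.508320
  w ← -2.446414 + 0.27·(-1.508320) = -2.853660
t=1.540000, w=-2.853660:
  k1 = f(1.540000, -2.853660) = -1.801801
  k2 = f(1.675000, -3.096903) = -2.126798
  w ← -2.853660 + 0.27·(-2.126798) = -3.427895
w(1.81) ≈ -3.4279

-3.4279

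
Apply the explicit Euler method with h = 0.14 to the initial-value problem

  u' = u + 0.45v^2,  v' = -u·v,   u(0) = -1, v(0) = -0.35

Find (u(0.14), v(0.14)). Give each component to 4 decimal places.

Euler on (u,v): u_{n+1} = u_n + h·u', v_{n+1} = v_n + h·v'.
0.000000: (-1.000000, -0.350000); f=(-0.944875, -0.350000) → (-1.132283, -0.399000)
(u(0.14), v(0.14)) ≈ (-1.1323, -0.3990)

-1.1323, -0.3990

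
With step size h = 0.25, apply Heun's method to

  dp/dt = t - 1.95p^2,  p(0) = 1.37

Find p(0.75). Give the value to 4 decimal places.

0.6611

Heun: k1 = f(t_n, p_n); k2 = f(t_n + h, p_n + h·k1); p_{n+1} = p_n + (h/2)·(k1 + k2).
t=0.000000, p=1.370000:
  k1 = f(0.000000, 1.370000) = -3.659955
  k2 = f(0.250000, 0.455011) = -0.153719
  p ← 1.370000 + (0.25/2)·(-3.659955 + (-0.153719)) = 0.893291
t=0.250000, p=0.893291:
  k1 = f(0.250000, 0.893291) = -1.306038
  k2 = f(0.500000, 0.566781) = -0.126420
  p ← 0.893291 + (0.25/2)·(-1.306038 + (-0.126420)) = 0.714234
t=0.500000, p=0.714234:
  k1 = f(0.500000, 0.714234) = -0.494753
  k2 = f(0.750000, 0.590545) = 0.069950
  p ← 0.714234 + (0.25/2)·(-0.494753 + 0.069950) = 0.661133
p(0.75) ≈ 0.6611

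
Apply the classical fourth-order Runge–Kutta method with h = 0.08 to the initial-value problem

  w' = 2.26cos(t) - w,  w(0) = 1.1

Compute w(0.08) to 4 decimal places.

RK4: k1 = f(t_n, w_n); k2 = f(t_n + h/2, w_n + (h/2)·k1); k3 = f(t_n + h/2, w_n + (h/2)·k2); k4 = f(t_n + h, w_n + h·k3); w_{n+1} = w_n + (h/6)·(k1 + 2k2 + 2k3 + k4).
t=0.000000, w=1.100000:
  k1 = f(0.000000, 1.100000) = 1.160000
  k2 = f(0.040000, 1.146400) = 1.111792
  k3 = f(0.040000, 1.144472) = 1.113721
  k4 = f(0.080000, 1.189098) = 1.063674
  w ← 1.100000 + (0.08/6)·(k1 + 2k2 + 2k3 + k4) = 1.188996
w(0.08) ≈ 1.1890

1.1890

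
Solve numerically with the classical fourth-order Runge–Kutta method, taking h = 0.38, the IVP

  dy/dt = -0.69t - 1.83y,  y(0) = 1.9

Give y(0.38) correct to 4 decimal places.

0.9099

RK4: k1 = f(t_n, y_n); k2 = f(t_n + h/2, y_n + (h/2)·k1); k3 = f(t_n + h/2, y_n + (h/2)·k2); k4 = f(t_n + h, y_n + h·k3); y_{n+1} = y_n + (h/6)·(k1 + 2k2 + 2k3 + k4).
t=0.000000, y=1.900000:
  k1 = f(0.000000, 1.900000) = -3.477000
  k2 = f(0.190000, 1.239370) = -2.399147
  k3 = f(0.190000, 1.444162) = -2.773917
  k4 = f(0.380000, 0.845912) = -1.810218
  y ← 1.900000 + (0.38/6)·(k1 + 2k2 + 2k3 + k4) = 0.909888
y(0.38) ≈ 0.9099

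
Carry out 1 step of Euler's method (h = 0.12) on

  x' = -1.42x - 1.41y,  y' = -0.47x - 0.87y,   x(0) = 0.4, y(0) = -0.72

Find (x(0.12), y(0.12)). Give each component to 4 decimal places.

0.4537, -0.6674

Euler on (x,y): x_{n+1} = x_n + h·x', y_{n+1} = y_n + h·y'.
0.000000: (0.400000, -0.720000); f=(0.447200, 0.438400) → (0.453664, -0.667392)
(x(0.12), y(0.12)) ≈ (0.4537, -0.6674)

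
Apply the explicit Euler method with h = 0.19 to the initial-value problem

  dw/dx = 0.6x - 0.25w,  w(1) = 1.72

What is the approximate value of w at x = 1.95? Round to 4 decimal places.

2.0734

Euler: w_{n+1} = w_n + h·f(x_n, w_n).
x=1.000000, w=1.720000: f=0.170000 → w ← 1.720000 + 0.19·0.170000 = 1.752300
x=1.190000, w=1.752300: f=0.275925 → w ← 1.752300 + 0.19·0.275925 = 1.804726
x=1.380000, w=1.804726: f=0.376819 → w ← 1.804726 + 0.19·0.376819 = 1.876321
x=1.570000, w=1.876321: f=0.472920 → w ← 1.876321 + 0.19·0.472920 = 1.966176
x=1.760000, w=1.966176: f=0.564456 → w ← 1.966176 + 0.19·0.564456 = 2.073423
w(1.95) ≈ 2.0734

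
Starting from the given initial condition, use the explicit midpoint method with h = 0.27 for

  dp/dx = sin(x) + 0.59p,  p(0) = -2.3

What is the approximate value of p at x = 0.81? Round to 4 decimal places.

Midpoint: k1 = f(x_n, p_n); k2 = f(x_n + h/2, p_n + (h/2)·k1); p_{n+1} = p_n + h·k2.
x=0.000000, p=-2.300000:
  k1 = f(0.000000, -2.300000) = -1.357000
  k2 = f(0.135000, -2.483195) = -1.330495
  p ← -2.300000 + 0.27·(-1.330495) = -2.659234
x=0.270000, p=-2.659234:
  k1 = f(0.270000, -2.659234) = -1.302216
  k2 = f(0.405000, -2.835033) = -1.278651
  p ← -2.659234 + 0.27·(-1.278651) = -3.004469
x=0.540000, p=-3.004469:
  k1 = f(0.540000, -3.004469) = -1.258501
  k2 = f(0.675000, -3.174367) = -1.247979
  p ← -3.004469 + 0.27·(-1.247979) = -3.341424
p(0.81) ≈ -3.3414

-3.3414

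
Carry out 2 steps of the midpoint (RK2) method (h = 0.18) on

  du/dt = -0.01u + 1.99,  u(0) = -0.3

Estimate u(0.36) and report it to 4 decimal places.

0.4162

Midpoint: k1 = f(t_n, u_n); k2 = f(t_n + h/2, u_n + (h/2)·k1); u_{n+1} = u_n + h·k2.
t=0.000000, u=-0.300000:
  k1 = f(0.000000, -0.300000) = 1.993000
  k2 = f(0.090000, -0.120630) = 1.991206
  u ← -0.300000 + 0.18·1.991206 = 0.058417
t=0.180000, u=0.058417:
  k1 = f(0.180000, 0.058417) = 1.989416
  k2 = f(0.270000, 0.237465) = 1.987625
  u ← 0.058417 + 0.18·1.987625 = 0.416190
u(0.36) ≈ 0.4162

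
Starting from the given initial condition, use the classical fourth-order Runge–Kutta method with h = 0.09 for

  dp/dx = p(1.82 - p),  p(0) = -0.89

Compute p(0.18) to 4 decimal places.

RK4: k1 = f(x_n, p_n); k2 = f(x_n + h/2, p_n + (h/2)·k1); k3 = f(x_n + h/2, p_n + (h/2)·k2); k4 = f(x_n + h, p_n + h·k3); p_{n+1} = p_n + (h/6)·(k1 + 2k2 + 2k3 + k4).
x=0.000000, p=-0.890000:
  k1 = f(0.000000, -0.890000) = -2.411900
  k2 = f(0.045000, -0.998536) = -2.814408
  k3 = f(0.045000, -1.016648) = -2.883874
  k4 = f(0.090000, -1.149549) = -3.413641
  p ← -0.890000 + (0.09/6)·(k1 + 2k2 + 2k3 + k4) = -1.148332
x=0.090000, p=-1.148332:
  k1 = f(0.090000, -1.148332) = -3.408629
  k2 = f(0.135000, -1.301720) = -4.063605
  k3 = f(0.135000, -1.331194) = -4.194850
  k4 = f(0.180000, -1.525868) = -5.105353
  p ← -1.148332 + (0.09/6)·(k1 + 2k2 + 2k3 + k4) = -1.523795
p(0.18) ≈ -1.5238

-1.5238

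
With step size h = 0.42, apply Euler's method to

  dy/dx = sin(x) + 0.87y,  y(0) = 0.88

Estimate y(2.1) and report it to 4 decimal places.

Euler: y_{n+1} = y_n + h·f(x_n, y_n).
x=0.000000, y=0.880000: f=0.765600 → y ← 0.880000 + 0.42·0.765600 = 1.201552
x=0.420000, y=1.201552: f=1.453111 → y ← 1.201552 + 0.42·1.453111 = 1.811858
x=0.840000, y=1.811858: f=2.320960 → y ← 1.811858 + 0.42·2.320960 = 2.786662
x=1.260000, y=2.786662: f=3.376486 → y ← 2.786662 + 0.42·3.376486 = 4.204786
x=1.680000, y=4.204786: f=4.652207 → y ← 4.204786 + 0.42·4.652207 = 6.158713
y(2.1) ≈ 6.1587

6.1587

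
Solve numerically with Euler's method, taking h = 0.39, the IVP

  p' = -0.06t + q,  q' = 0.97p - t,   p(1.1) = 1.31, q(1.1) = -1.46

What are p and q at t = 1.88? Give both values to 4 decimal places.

Euler on (p,q): p_{n+1} = p_n + h·p', q_{n+1} = q_n + h·q'.
1.100000: (1.310000, -1.460000); f=(-1.526000, 0.170700) → (0.714860, -1.393427)
1.490000: (0.714860, -1.393427); f=(-1.482827, -0.796586) → (0.136557, -1.704095)
(p(1.88), q(1.88)) ≈ (0.1366, -1.7041)

0.1366, -1.7041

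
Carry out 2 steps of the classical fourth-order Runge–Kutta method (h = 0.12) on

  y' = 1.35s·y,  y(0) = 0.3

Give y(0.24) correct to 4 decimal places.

0.3119

RK4: k1 = f(s_n, y_n); k2 = f(s_n + h/2, y_n + (h/2)·k1); k3 = f(s_n + h/2, y_n + (h/2)·k2); k4 = f(s_n + h, y_n + h·k3); y_{n+1} = y_n + (h/6)·(k1 + 2k2 + 2k3 + k4).
s=0.000000, y=0.300000:
  k1 = f(0.000000, 0.300000) = 0.000000
  k2 = f(0.060000, 0.300000) = 0.024300
  k3 = f(0.060000, 0.301458) = 0.024418
  k4 = f(0.120000, 0.302930) = 0.049075
  y ← 0.300000 + (0.12/6)·(k1 + 2k2 + 2k3 + k4) = 0.302930
s=0.120000, y=0.302930:
  k1 = f(0.120000, 0.302930) = 0.049075
  k2 = f(0.180000, 0.305875) = 0.074328
  k3 = f(0.180000, 0.307390) = 0.074696
  k4 = f(0.240000, 0.311894) = 0.101054
  y ← 0.302930 + (0.12/6)·(k1 + 2k2 + 2k3 + k4) = 0.311894
y(0.24) ≈ 0.3119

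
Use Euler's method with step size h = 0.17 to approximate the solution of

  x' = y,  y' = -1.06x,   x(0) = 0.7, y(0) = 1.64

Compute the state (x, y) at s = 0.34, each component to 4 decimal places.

1.2362, 1.3375

Euler on (x,y): x_{n+1} = x_n + h·x', y_{n+1} = y_n + h·y'.
0.000000: (0.700000, 1.640000); f=(1.640000, -0.742000) → (0.978800, 1.513860)
0.170000: (0.978800, 1.513860); f=(1.513860, -1.037528) → (1.236156, 1.337480)
(x(0.34), y(0.34)) ≈ (1.2362, 1.3375)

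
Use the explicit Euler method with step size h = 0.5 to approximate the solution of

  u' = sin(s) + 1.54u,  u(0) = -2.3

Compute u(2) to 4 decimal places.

Euler: u_{n+1} = u_n + h·f(s_n, u_n).
s=0.000000, u=-2.300000: f=-3.542000 → u ← -2.300000 + 0.5·(-3.542000) = -4.071000
s=0.500000, u=-4.071000: f=-5.789914 → u ← -4.071000 + 0.5·(-5.789914) = -6.965957
s=1.000000, u=-6.965957: f=-9.886103 → u ← -6.965957 + 0.5·(-9.886103) = -11.909009
s=1.500000, u=-11.909009: f=-17.342379 → u ← -11.909009 + 0.5·(-17.342379) = -20.580198
u(2) ≈ -20.5802

-20.5802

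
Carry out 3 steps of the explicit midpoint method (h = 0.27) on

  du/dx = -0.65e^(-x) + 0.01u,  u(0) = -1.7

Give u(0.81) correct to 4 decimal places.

-2.0753

Midpoint: k1 = f(x_n, u_n); k2 = f(x_n + h/2, u_n + (h/2)·k1); u_{n+1} = u_n + h·k2.
x=0.000000, u=-1.700000:
  k1 = f(0.000000, -1.700000) = -0.667000
  k2 = f(0.135000, -1.790045) = -0.585816
  u ← -1.700000 + 0.27·(-0.585816) = -1.858170
x=0.270000, u=-1.858170:
  k1 = f(0.270000, -1.858170) = -0.514778
  k2 = f(0.405000, -1.927665) = -0.452812
  u ← -1.858170 + 0.27·(-0.452812) = -1.980429
x=0.540000, u=-1.980429:
  k1 = f(0.540000, -1.980429) = -0.398591
  k2 = f(0.675000, -2.034239) = -0.351294
  u ← -1.980429 + 0.27·(-0.351294) = -2.075279
u(0.81) ≈ -2.0753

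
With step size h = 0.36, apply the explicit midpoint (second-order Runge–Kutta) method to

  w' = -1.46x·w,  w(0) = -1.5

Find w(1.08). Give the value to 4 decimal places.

Midpoint: k1 = f(x_n, w_n); k2 = f(x_n + h/2, w_n + (h/2)·k1); w_{n+1} = w_n + h·k2.
x=0.000000, w=-1.500000:
  k1 = f(0.000000, -1.500000) = 0.000000
  k2 = f(0.180000, -1.500000) = 0.394200
  w ← -1.500000 + 0.36·0.394200 = -1.358088
x=0.360000, w=-1.358088:
  k1 = f(0.360000, -1.358088) = 0.713811
  k2 = f(0.540000, -1.229602) = 0.969418
  w ← -1.358088 + 0.36·0.969418 = -1.009097
x=0.720000, w=-1.009097:
  k1 = f(0.720000, -1.009097) = 1.060763
  k2 = f(0.900000, -0.818160) = 1.075062
  w ← -1.009097 + 0.36·1.075062 = -0.622075
w(1.08) ≈ -0.6221

-0.6221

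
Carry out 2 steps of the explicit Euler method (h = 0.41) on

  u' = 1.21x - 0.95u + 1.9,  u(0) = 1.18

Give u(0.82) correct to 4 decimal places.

1.8978

Euler: u_{n+1} = u_n + h·f(x_n, u_n).
x=0.000000, u=1.180000: f=0.779000 → u ← 1.180000 + 0.41·0.779000 = 1.499390
x=0.410000, u=1.499390: f=0.971680 → u ← 1.499390 + 0.41·0.971680 = 1.897779
u(0.82) ≈ 1.8978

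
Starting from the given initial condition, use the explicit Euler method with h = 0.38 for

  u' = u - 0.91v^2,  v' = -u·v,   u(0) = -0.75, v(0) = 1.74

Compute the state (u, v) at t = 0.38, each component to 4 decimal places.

-2.0819, 2.2359

Euler on (u,v): u_{n+1} = u_n + h·u', v_{n+1} = v_n + h·v'.
0.000000: (-0.750000, 1.740000); f=(-3.505116, 1.305000) → (-2.081944, 2.235900)
(u(0.38), v(0.38)) ≈ (-2.0819, 2.2359)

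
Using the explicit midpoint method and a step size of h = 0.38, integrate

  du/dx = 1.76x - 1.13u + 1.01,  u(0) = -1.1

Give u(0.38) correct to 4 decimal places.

Midpoint: k1 = f(x_n, u_n); k2 = f(x_n + h/2, u_n + (h/2)·k1); u_{n+1} = u_n + h·k2.
x=0.000000, u=-1.100000:
  k1 = f(0.000000, -1.100000) = 2.253000
  k2 = f(0.190000, -0.671930) = 2.103681
  u ← -1.100000 + 0.38·2.103681 = -0.300601
u(0.38) ≈ -0.3006

-0.3006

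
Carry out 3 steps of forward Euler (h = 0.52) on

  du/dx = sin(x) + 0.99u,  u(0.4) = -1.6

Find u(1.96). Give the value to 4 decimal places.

-3.9545

Euler: u_{n+1} = u_n + h·f(x_n, u_n).
x=0.400000, u=-1.600000: f=-1.194582 → u ← -1.600000 + 0.52·(-1.194582) = -2.221182
x=0.920000, u=-2.221182: f=-1.403369 → u ← -2.221182 + 0.52·(-1.403369) = -2.950934
x=1.440000, u=-2.950934: f=-1.929967 → u ← -2.950934 + 0.52·(-1.929967) = -3.954517
u(1.96) ≈ -3.9545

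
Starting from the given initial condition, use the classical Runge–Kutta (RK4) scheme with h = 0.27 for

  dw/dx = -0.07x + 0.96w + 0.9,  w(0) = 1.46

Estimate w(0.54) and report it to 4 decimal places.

RK4: k1 = f(x_n, w_n); k2 = f(x_n + h/2, w_n + (h/2)·k1); k3 = f(x_n + h/2, w_n + (h/2)·k2); k4 = f(x_n + h, w_n + h·k3); w_{n+1} = w_n + (h/6)·(k1 + 2k2 + 2k3 + k4).
x=0.000000, w=1.460000:
  k1 = f(0.000000, 1.460000) = 2.301600
  k2 = f(0.135000, 1.770716) = 2.590437
  k3 = f(0.135000, 1.809709) = 2.627871
  k4 = f(0.270000, 2.169525) = 2.963844
  w ← 1.460000 + (0.27/6)·(k1 + 2k2 + 2k3 + k4) = 2.166593
x=0.270000, w=2.166593:
  k1 = f(0.270000, 2.166593) = 2.961029
  k2 = f(0.405000, 2.566332) = 3.335328
  k3 = f(0.405000, 2.616862) = 3.383838
  k4 = f(0.540000, 3.080229) = 3.819220
  w ← 2.166593 + (0.27/6)·(k1 + 2k2 + 2k3 + k4) = 3.076429
w(0.54) ≈ 3.0764

3.0764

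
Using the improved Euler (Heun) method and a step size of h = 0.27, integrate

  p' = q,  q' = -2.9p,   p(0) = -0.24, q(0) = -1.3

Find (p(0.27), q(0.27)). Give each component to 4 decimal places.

Heun on (p,q): k1 = f(t_n, state_n); k2 = f(t_n + h, state_n + h·k1); state_{n+1} = state_n + (h/2)·(k1 + k2).
0.000000: (-0.240000, -1.300000)
  k1 = (-1.300000, 0.696000)
  predictor → (-0.591000, -1.112080)
  k2 = (-1.112080, 1.713900)
  → (-0.565631, -0.974664)
(p(0.27), q(0.27)) ≈ (-0.5656, -0.9747)

-0.5656, -0.9747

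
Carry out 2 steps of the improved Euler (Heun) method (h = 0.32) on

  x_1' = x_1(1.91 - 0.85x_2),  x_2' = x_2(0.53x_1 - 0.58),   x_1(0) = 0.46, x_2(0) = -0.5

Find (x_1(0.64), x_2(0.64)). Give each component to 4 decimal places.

Heun on (x_1,x_2): k1 = f(s_n, state_n); k2 = f(s_n + h, state_n + h·k1); state_{n+1} = state_n + (h/2)·(k1 + k2).
0.000000: (0.460000, -0.500000)
  k1 = (1.074100, 0.168100)
  predictor → (0.803712, -0.446208)
  k2 = (1.839919, 0.068731)
  → (0.926243, -0.462107)
0.320000: (0.926243, -0.462107)
  k1 = (2.132944, 0.041170)
  predictor → (1.608785, -0.448933)
  k2 = (3.686681, -0.122404)
  → (1.857383, -0.475105)
(x_1(0.64), x_2(0.64)) ≈ (1.8574, -0.4751)

1.8574, -0.4751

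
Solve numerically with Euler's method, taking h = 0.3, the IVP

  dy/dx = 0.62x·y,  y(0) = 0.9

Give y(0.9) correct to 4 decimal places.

Euler: y_{n+1} = y_n + h·f(x_n, y_n).
x=0.000000, y=0.900000: f=0.000000 → y ← 0.900000 + 0.3·0.000000 = 0.900000
x=0.300000, y=0.900000: f=0.167400 → y ← 0.900000 + 0.3·0.167400 = 0.950220
x=0.600000, y=0.950220: f=0.353482 → y ← 0.950220 + 0.3·0.353482 = 1.056265
y(0.9) ≈ 1.0563

1.0563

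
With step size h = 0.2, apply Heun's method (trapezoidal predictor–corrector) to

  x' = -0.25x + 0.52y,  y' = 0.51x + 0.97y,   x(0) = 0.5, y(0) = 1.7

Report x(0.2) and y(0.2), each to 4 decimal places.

0.6678, 2.1255

Heun on (x,y): k1 = f(t_n, state_n); k2 = f(t_n + h, state_n + h·k1); state_{n+1} = state_n + (h/2)·(k1 + k2).
0.000000: (0.500000, 1.700000)
  k1 = (0.759000, 1.904000)
  predictor → (0.651800, 2.080800)
  k2 = (0.919066, 2.350794)
  → (0.667807, 2.125479)
(x(0.2), y(0.2)) ≈ (0.6678, 2.1255)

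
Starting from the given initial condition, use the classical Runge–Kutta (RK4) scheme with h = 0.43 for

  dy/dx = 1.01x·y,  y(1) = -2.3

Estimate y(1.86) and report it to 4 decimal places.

-7.9548

RK4: k1 = f(x_n, y_n); k2 = f(x_n + h/2, y_n + (h/2)·k1); k3 = f(x_n + h/2, y_n + (h/2)·k2); k4 = f(x_n + h, y_n + h·k3); y_{n+1} = y_n + (h/6)·(k1 + 2k2 + 2k3 + k4).
x=1.000000, y=-2.300000:
  k1 = f(1.000000, -2.300000) = -2.323000
  k2 = f(1.215000, -2.799445) = -3.435339
  k3 = f(1.215000, -3.038598) = -3.728815
  k4 = f(1.430000, -3.903391) = -5.637667
  y ← -2.300000 + (0.43/6)·(k1 + 2k2 + 2k3 + k4) = -3.897377
x=1.430000, y=-3.897377:
  k1 = f(1.430000, -3.897377) = -5.628981
  k2 = f(1.645000, -5.107608) = -8.486034
  k3 = f(1.645000, -5.721874) = -9.506608
  k4 = f(1.860000, -7.985218) = -15.001030
  y ← -3.897377 + (0.43/6)·(k1 + 2k2 + 2k3 + k4) = -7.954806
y(1.86) ≈ -7.9548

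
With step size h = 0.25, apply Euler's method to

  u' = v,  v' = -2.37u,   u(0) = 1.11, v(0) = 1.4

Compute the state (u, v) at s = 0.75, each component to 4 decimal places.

1.6149, -1.0977

Euler on (u,v): u_{n+1} = u_n + h·u', v_{n+1} = v_n + h·v'.
0.000000: (1.110000, 1.400000); f=(1.400000, -2.630700) → (1.460000, 0.742325)
0.250000: (1.460000, 0.742325); f=(0.742325, -3.460200) → (1.645581, -0.122725)
0.500000: (1.645581, -0.122725); f=(-0.122725, -3.900028) → (1.614900, -1.097732)
(u(0.75), v(0.75)) ≈ (1.6149, -1.0977)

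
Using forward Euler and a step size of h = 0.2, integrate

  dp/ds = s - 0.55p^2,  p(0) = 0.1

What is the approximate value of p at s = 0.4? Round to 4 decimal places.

0.1378

Euler: p_{n+1} = p_n + h·f(s_n, p_n).
s=0.000000, p=0.100000: f=-0.005500 → p ← 0.100000 + 0.2·(-0.005500) = 0.098900
s=0.200000, p=0.098900: f=0.194620 → p ← 0.098900 + 0.2·0.194620 = 0.137824
p(0.4) ≈ 0.1378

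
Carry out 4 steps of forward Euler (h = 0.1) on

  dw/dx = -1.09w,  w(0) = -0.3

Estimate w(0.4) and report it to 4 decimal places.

Euler: w_{n+1} = w_n + h·f(x_n, w_n).
x=0.000000, w=-0.300000: f=0.327000 → w ← -0.300000 + 0.1·0.327000 = -0.267300
x=0.100000, w=-0.267300: f=0.291357 → w ← -0.267300 + 0.1·0.291357 = -0.238164
x=0.200000, w=-0.238164: f=0.259599 → w ← -0.238164 + 0.1·0.259599 = -0.212204
x=0.300000, w=-0.212204: f=0.231303 → w ← -0.212204 + 0.1·0.231303 = -0.189074
w(0.4) ≈ -0.1891

-0.1891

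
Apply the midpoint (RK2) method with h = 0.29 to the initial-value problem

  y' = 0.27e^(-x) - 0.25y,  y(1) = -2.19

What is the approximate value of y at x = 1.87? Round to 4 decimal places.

-1.7116

Midpoint: k1 = f(x_n, y_n); k2 = f(x_n + h/2, y_n + (h/2)·k1); y_{n+1} = y_n + h·k2.
x=1.000000, y=-2.190000:
  k1 = f(1.000000, -2.190000) = 0.646827
  k2 = f(1.145000, -2.096210) = 0.609973
  y ← -2.190000 + 0.29·0.609973 = -2.013108
x=1.290000, y=-2.013108:
  k1 = f(1.290000, -2.013108) = 0.577600
  k2 = f(1.435000, -1.929356) = 0.546630
  y ← -2.013108 + 0.29·0.546630 = -1.854585
x=1.580000, y=-1.854585:
  k1 = f(1.580000, -1.854585) = 0.519260
  k2 = f(1.725000, -1.779292) = 0.492930
  y ← -1.854585 + 0.29·0.492930 = -1.711635
y(1.87) ≈ -1.7116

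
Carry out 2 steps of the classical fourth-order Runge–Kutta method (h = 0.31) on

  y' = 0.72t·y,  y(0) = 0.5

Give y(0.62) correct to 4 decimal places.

RK4: k1 = f(t_n, y_n); k2 = f(t_n + h/2, y_n + (h/2)·k1); k3 = f(t_n + h/2, y_n + (h/2)·k2); k4 = f(t_n + h, y_n + h·k3); y_{n+1} = y_n + (h/6)·(k1 + 2k2 + 2k3 + k4).
t=0.000000, y=0.500000:
  k1 = f(0.000000, 0.500000) = 0.000000
  k2 = f(0.155000, 0.500000) = 0.055800
  k3 = f(0.155000, 0.508649) = 0.056765
  k4 = f(0.310000, 0.517597) = 0.115528
  y ← 0.500000 + (0.31/6)·(k1 + 2k2 + 2k3 + k4) = 0.517601
t=0.310000, y=0.517601:
  k1 = f(0.310000, 0.517601) = 0.115528
  k2 = f(0.465000, 0.535508) = 0.179288
  k3 = f(0.465000, 0.545390) = 0.182597
  k4 = f(0.620000, 0.574206) = 0.256325
  y ← 0.517601 + (0.31/6)·(k1 + 2k2 + 2k3 + k4) = 0.574208
y(0.62) ≈ 0.5742

0.5742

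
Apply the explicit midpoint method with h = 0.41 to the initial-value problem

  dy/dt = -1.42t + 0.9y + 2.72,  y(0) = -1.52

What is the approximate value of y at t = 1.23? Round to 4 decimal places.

Midpoint: k1 = f(t_n, y_n); k2 = f(t_n + h/2, y_n + (h/2)·k1); y_{n+1} = y_n + h·k2.
t=0.000000, y=-1.520000:
  k1 = f(0.000000, -1.520000) = 1.352000
  k2 = f(0.205000, -1.242840) = 1.310344
  y ← -1.520000 + 0.41·1.310344 = -0.982759
t=0.410000, y=-0.982759:
  k1 = f(0.410000, -0.982759) = 1.253317
  k2 = f(0.615000, -0.725829) = 1.193454
  y ← -0.982759 + 0.41·1.193454 = -0.493443
t=0.820000, y=-0.493443:
  k1 = f(0.820000, -0.493443) = 1.111501
  k2 = f(1.025000, -0.265585) = 1.025473
  y ← -0.493443 + 0.41·1.025473 = -0.072999
y(1.23) ≈ -0.0730

-0.0730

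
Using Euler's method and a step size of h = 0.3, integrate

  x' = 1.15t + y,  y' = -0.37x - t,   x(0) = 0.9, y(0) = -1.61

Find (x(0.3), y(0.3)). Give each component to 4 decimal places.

0.4170, -1.7099

Euler on (x,y): x_{n+1} = x_n + h·x', y_{n+1} = y_n + h·y'.
0.000000: (0.900000, -1.610000); f=(-1.610000, -0.333000) → (0.417000, -1.709900)
(x(0.3), y(0.3)) ≈ (0.4170, -1.7099)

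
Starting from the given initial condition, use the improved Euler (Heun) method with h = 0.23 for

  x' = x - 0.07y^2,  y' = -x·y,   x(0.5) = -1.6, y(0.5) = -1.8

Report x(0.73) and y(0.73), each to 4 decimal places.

-2.0912, -2.7033

Heun on (x,y): k1 = f(t_n, state_n); k2 = f(t_n + h, state_n + h·k1); state_{n+1} = state_n + (h/2)·(k1 + k2).
0.500000: (-1.600000, -1.800000)
  k1 = (-1.826800, -2.880000)
  predictor → (-2.020164, -2.462400)
  k2 = (-2.444603, -4.974452)
  → (-2.091211, -2.703262)
(x(0.73), y(0.73)) ≈ (-2.0912, -2.7033)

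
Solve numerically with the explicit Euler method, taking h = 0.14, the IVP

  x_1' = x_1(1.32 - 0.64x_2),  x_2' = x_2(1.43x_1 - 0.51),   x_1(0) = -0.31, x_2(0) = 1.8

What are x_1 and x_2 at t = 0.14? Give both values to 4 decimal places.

Euler on (x_1,x_2): x_1_{n+1} = x_1_n + h·x_1', x_2_{n+1} = x_2_n + h·x_2'.
0.000000: (-0.310000, 1.800000); f=(-0.052080, -1.715940) → (-0.317291, 1.559768)
(x_1(0.14), x_2(0.14)) ≈ (-0.3173, 1.5598)

-0.3173, 1.5598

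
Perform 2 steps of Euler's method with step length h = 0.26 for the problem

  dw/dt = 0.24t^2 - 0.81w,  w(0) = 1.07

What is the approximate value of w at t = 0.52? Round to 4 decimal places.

0.6710

Euler: w_{n+1} = w_n + h·f(t_n, w_n).
t=0.000000, w=1.070000: f=-0.866700 → w ← 1.070000 + 0.26·(-0.866700) = 0.844658
t=0.260000, w=0.844658: f=-0.667949 → w ← 0.844658 + 0.26·(-0.667949) = 0.670991
w(0.52) ≈ 0.6710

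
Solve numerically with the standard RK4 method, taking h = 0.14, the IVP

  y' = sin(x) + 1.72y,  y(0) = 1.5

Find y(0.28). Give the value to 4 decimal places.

RK4: k1 = f(x_n, y_n); k2 = f(x_n + h/2, y_n + (h/2)·k1); k3 = f(x_n + h/2, y_n + (h/2)·k2); k4 = f(x_n + h, y_n + h·k3); y_{n+1} = y_n + (h/6)·(k1 + 2k2 + 2k3 + k4).
x=0.000000, y=1.500000:
  k1 = f(0.000000, 1.500000) = 2.580000
  k2 = f(0.070000, 1.680600) = 2.960575
  k3 = f(0.070000, 1.707240) = 3.006396
  k4 = f(0.140000, 1.920895) = 3.443483
  y ← 1.500000 + (0.14/6)·(k1 + 2k2 + 2k3 + k4) = 1.919007
x=0.140000, y=1.919007:
  k1 = f(0.140000, 1.919007) = 3.440234
  k2 = f(0.210000, 2.159823) = 3.923355
  k3 = f(0.210000, 2.193641) = 3.981523
  k4 = f(0.280000, 2.476420) = 4.535798
  y ← 1.919007 + (0.14/6)·(k1 + 2k2 + 2k3 + k4) = 2.474008
y(0.28) ≈ 2.4740

2.4740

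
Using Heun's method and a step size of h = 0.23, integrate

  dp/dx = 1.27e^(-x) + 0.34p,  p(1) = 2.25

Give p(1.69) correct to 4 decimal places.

Heun: k1 = f(x_n, p_n); k2 = f(x_n + h, p_n + h·k1); p_{n+1} = p_n + (h/2)·(k1 + k2).
x=1.000000, p=2.250000:
  k1 = f(1.000000, 2.250000) = 1.232207
  k2 = f(1.230000, 2.533408) = 1.232570
  p ← 2.250000 + (0.23/2)·(1.232207 + 1.232570) = 2.533449
x=1.230000, p=2.533449:
  k1 = f(1.230000, 2.533449) = 1.232584
  k2 = f(1.460000, 2.816944) = 1.252701
  p ← 2.533449 + (0.23/2)·(1.232584 + 1.252701) = 2.819257
x=1.460000, p=2.819257:
  k1 = f(1.460000, 2.819257) = 1.253488
  k2 = f(1.690000, 3.107559) = 1.290910
  p ← 2.819257 + (0.23/2)·(1.253488 + 1.290910) = 3.111863
p(1.69) ≈ 3.1119

3.1119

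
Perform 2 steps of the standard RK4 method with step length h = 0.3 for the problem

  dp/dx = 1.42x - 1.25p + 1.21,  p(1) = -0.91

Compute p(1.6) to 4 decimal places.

0.8822

RK4: k1 = f(x_n, p_n); k2 = f(x_n + h/2, p_n + (h/2)·k1); k3 = f(x_n + h/2, p_n + (h/2)·k2); k4 = f(x_n + h, p_n + h·k3); p_{n+1} = p_n + (h/6)·(k1 + 2k2 + 2k3 + k4).
x=1.000000, p=-0.910000:
  k1 = f(1.000000, -0.910000) = 3.767500
  k2 = f(1.150000, -0.344875) = 3.274094
  k3 = f(1.150000, -0.418886) = 3.366607
  k4 = f(1.300000, 0.099982) = 2.931022
  p ← -0.910000 + (0.3/6)·(k1 + 2k2 + 2k3 + k4) = 0.088996
x=1.300000, p=0.088996:
  k1 = f(1.300000, 0.088996) = 2.944755
  k2 = f(1.450000, 0.530709) = 2.605613
  k3 = f(1.450000, 0.479838) = 2.669202
  k4 = f(1.600000, 0.889757) = 2.369804
  p ← 0.088996 + (0.3/6)·(k1 + 2k2 + 2k3 + k4) = 0.882206
p(1.6) ≈ 0.8822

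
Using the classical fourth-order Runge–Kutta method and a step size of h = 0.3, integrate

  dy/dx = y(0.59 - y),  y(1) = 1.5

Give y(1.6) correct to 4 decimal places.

RK4: k1 = f(x_n, y_n); k2 = f(x_n + h/2, y_n + (h/2)·k1); k3 = f(x_n + h/2, y_n + (h/2)·k2); k4 = f(x_n + h, y_n + h·k3); y_{n+1} = y_n + (h/6)·(k1 + 2k2 + 2k3 + k4).
x=1.000000, y=1.500000:
  k1 = f(1.000000, 1.500000) = -1.365000
  k2 = f(1.150000, 1.295250) = -0.913475
  k3 = f(1.150000, 1.362979) = -1.053554
  k4 = f(1.300000, 1.183934) = -0.703179
  y ← 1.500000 + (0.3/6)·(k1 + 2k2 + 2k3 + k4) = 1.199888
x=1.300000, y=1.199888:
  k1 = f(1.300000, 1.199888) = -0.731798
  k2 = f(1.450000, 1.090119) = -0.545189
  k3 = f(1.450000, 1.118110) = -0.590485
  k4 = f(1.600000, 1.022743) = -0.442584
  y ← 1.199888 + (0.3/6)·(k1 + 2k2 + 2k3 + k4) = 1.027602
y(1.6) ≈ 1.0276

1.0276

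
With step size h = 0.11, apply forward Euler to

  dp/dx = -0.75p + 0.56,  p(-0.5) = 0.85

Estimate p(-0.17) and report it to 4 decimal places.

Euler: p_{n+1} = p_n + h·f(x_n, p_n).
x=-0.500000, p=0.850000: f=-0.077500 → p ← 0.850000 + 0.11·(-0.077500) = 0.841475
x=-0.390000, p=0.841475: f=-0.071106 → p ← 0.841475 + 0.11·(-0.071106) = 0.833653
x=-0.280000, p=0.833653: f=-0.065240 → p ← 0.833653 + 0.11·(-0.065240) = 0.826477
p(-0.17) ≈ 0.8265

0.8265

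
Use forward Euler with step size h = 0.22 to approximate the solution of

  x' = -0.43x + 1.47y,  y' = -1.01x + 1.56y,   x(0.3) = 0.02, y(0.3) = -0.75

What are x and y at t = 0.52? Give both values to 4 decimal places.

-0.2244, -1.0118

Euler on (x,y): x_{n+1} = x_n + h·x', y_{n+1} = y_n + h·y'.
0.300000: (0.020000, -0.750000); f=(-1.111100, -1.190200) → (-0.224442, -1.011844)
(x(0.52), y(0.52)) ≈ (-0.2244, -1.0118)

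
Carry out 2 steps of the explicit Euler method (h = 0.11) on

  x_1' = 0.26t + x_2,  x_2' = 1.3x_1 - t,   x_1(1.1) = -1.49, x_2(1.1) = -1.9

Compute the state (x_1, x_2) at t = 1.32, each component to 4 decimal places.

Euler on (x_1,x_2): x_1_{n+1} = x_1_n + h·x_1', x_2_{n+1} = x_2_n + h·x_2'.
1.100000: (-1.490000, -1.900000); f=(-1.614000, -3.037000) → (-1.667540, -2.234070)
1.210000: (-1.667540, -2.234070); f=(-1.919470, -3.377802) → (-1.878682, -2.605628)
(x_1(1.32), x_2(1.32)) ≈ (-1.8787, -2.6056)

-1.8787, -2.6056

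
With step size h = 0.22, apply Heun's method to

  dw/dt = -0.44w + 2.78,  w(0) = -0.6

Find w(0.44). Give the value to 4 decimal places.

Heun: k1 = f(t_n, w_n); k2 = f(t_n + h, w_n + h·k1); w_{n+1} = w_n + (h/2)·(k1 + k2).
t=0.000000, w=-0.600000:
  k1 = f(0.000000, -0.600000) = 3.044000
  k2 = f(0.220000, 0.069680) = 2.749341
  w ← -0.600000 + (0.22/2)·(3.044000 + 2.749341) = 0.037267
t=0.220000, w=0.037267:
  k1 = f(0.220000, 0.037267) = 2.763602
  k2 = f(0.440000, 0.645260) = 2.496086
  w ← 0.037267 + (0.22/2)·(2.763602 + 2.496086) = 0.615833
w(0.44) ≈ 0.6158

0.6158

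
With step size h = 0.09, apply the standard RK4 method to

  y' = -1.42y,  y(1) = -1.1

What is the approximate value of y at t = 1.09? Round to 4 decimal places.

-0.9680

RK4: k1 = f(t_n, y_n); k2 = f(t_n + h/2, y_n + (h/2)·k1); k3 = f(t_n + h/2, y_n + (h/2)·k2); k4 = f(t_n + h, y_n + h·k3); y_{n+1} = y_n + (h/6)·(k1 + 2k2 + 2k3 + k4).
t=1.000000, y=-1.100000:
  k1 = f(1.000000, -1.100000) = 1.562000
  k2 = f(1.045000, -1.029710) = 1.462188
  k3 = f(1.045000, -1.034202) = 1.468566
  k4 = f(1.090000, -0.967829) = 1.374317
  y ← -1.100000 + (0.09/6)·(k1 + 2k2 + 2k3 + k4) = -0.968033
y(1.09) ≈ -0.9680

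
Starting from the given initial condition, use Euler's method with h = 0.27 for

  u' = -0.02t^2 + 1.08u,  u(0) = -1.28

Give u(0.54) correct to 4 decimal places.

-2.1357

Euler: u_{n+1} = u_n + h·f(t_n, u_n).
t=0.000000, u=-1.280000: f=-1.382400 → u ← -1.280000 + 0.27·(-1.382400) = -1.653248
t=0.270000, u=-1.653248: f=-1.786966 → u ← -1.653248 + 0.27·(-1.786966) = -2.135729
u(0.54) ≈ -2.1357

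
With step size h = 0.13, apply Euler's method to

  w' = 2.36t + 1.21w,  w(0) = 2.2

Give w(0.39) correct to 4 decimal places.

3.5360

Euler: w_{n+1} = w_n + h·f(t_n, w_n).
t=0.000000, w=2.200000: f=2.662000 → w ← 2.200000 + 0.13·2.662000 = 2.546060
t=0.130000, w=2.546060: f=3.387533 → w ← 2.546060 + 0.13·3.387533 = 2.986439
t=0.260000, w=2.986439: f=4.227191 → w ← 2.986439 + 0.13·4.227191 = 3.535974
w(0.39) ≈ 3.5360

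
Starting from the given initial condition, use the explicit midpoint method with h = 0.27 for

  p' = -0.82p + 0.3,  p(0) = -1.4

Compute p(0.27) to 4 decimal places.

-1.0523

Midpoint: k1 = f(t_n, p_n); k2 = f(t_n + h/2, p_n + (h/2)·k1); p_{n+1} = p_n + h·k2.
t=0.000000, p=-1.400000:
  k1 = f(0.000000, -1.400000) = 1.448000
  k2 = f(0.135000, -1.204520) = 1.287706
  p ← -1.400000 + 0.27·1.287706 = -1.052319
p(0.27) ≈ -1.0523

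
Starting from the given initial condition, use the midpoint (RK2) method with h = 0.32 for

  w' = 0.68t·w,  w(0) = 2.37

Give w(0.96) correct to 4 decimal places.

3.2236

Midpoint: k1 = f(t_n, w_n); k2 = f(t_n + h/2, w_n + (h/2)·k1); w_{n+1} = w_n + h·k2.
t=0.000000, w=2.370000:
  k1 = f(0.000000, 2.370000) = 0.000000
  k2 = f(0.160000, 2.370000) = 0.257856
  w ← 2.370000 + 0.32·0.257856 = 2.452514
t=0.320000, w=2.452514:
  k1 = f(0.320000, 2.452514) = 0.533667
  k2 = f(0.480000, 2.537901) = 0.828371
  w ← 2.452514 + 0.32·0.828371 = 2.717593
t=0.640000, w=2.717593:
  k1 = f(0.640000, 2.717593) = 1.182696
  k2 = f(0.800000, 2.906824) = 1.581312
  w ← 2.717593 + 0.32·1.581312 = 3.223612
w(0.96) ≈ 3.2236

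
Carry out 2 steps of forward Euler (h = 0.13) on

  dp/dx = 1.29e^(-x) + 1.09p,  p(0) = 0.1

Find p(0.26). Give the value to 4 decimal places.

Euler: p_{n+1} = p_n + h·f(x_n, p_n).
x=0.000000, p=0.100000: f=1.399000 → p ← 0.100000 + 0.13·1.399000 = 0.281870
x=0.130000, p=0.281870: f=1.439981 → p ← 0.281870 + 0.13·1.439981 = 0.469068
p(0.26) ≈ 0.4691

0.4691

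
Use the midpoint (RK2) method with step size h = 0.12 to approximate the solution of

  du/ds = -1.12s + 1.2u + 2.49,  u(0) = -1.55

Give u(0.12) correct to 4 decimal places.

Midpoint: k1 = f(s_n, u_n); k2 = f(s_n + h/2, u_n + (h/2)·k1); u_{n+1} = u_n + h·k2.
s=0.000000, u=-1.550000:
  k1 = f(0.000000, -1.550000) = 0.630000
  k2 = f(0.060000, -1.512200) = 0.608160
  u ← -1.550000 + 0.12·0.608160 = -1.477021
u(0.12) ≈ -1.4770

-1.4770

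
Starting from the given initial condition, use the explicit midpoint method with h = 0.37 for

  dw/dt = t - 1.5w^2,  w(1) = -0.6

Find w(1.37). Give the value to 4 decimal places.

Midpoint: k1 = f(t_n, w_n); k2 = f(t_n + h/2, w_n + (h/2)·k1); w_{n+1} = w_n + h·k2.
t=1.000000, w=-0.600000:
  k1 = f(1.000000, -0.600000) = 0.460000
  k2 = f(1.185000, -0.514900) = 0.787317
  w ← -0.600000 + 0.37·0.787317 = -0.308693
w(1.37) ≈ -0.3087

-0.3087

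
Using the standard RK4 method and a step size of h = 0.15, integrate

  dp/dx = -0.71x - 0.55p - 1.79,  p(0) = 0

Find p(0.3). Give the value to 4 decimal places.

RK4: k1 = f(x_n, p_n); k2 = f(x_n + h/2, p_n + (h/2)·k1); k3 = f(x_n + h/2, p_n + (h/2)·k2); k4 = f(x_n + h, p_n + h·k3); p_{n+1} = p_n + (h/6)·(k1 + 2k2 + 2k3 + k4).
x=0.000000, p=0.000000:
  k1 = f(0.000000, 0.000000) = -1.790000
  k2 = f(0.075000, -0.134250) = -1.769413
  k3 = f(0.075000, -0.132706) = -1.770262
  k4 = f(0.150000, -0.265539) = -1.750453
  p ← 0.000000 + (0.15/6)·(k1 + 2k2 + 2k3 + k4) = -0.265495
x=0.150000, p=-0.265495:
  k1 = f(0.150000, -0.265495) = -1.750478
  k2 = f(0.225000, -0.396781) = -1.731521
  k3 = f(0.225000, -0.395359) = -1.732303
  k4 = f(0.300000, -0.525340) = -1.714063
  p ← -0.265495 + (0.15/6)·(k1 + 2k2 + 2k3 + k4) = -0.525300
p(0.3) ≈ -0.5253

-0.5253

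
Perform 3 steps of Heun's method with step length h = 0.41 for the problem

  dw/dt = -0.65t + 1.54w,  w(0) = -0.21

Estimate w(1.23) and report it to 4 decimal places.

-2.1770

Heun: k1 = f(t_n, w_n); k2 = f(t_n + h, w_n + h·k1); w_{n+1} = w_n + (h/2)·(k1 + k2).
t=0.000000, w=-0.210000:
  k1 = f(0.000000, -0.210000) = -0.323400
  k2 = f(0.410000, -0.342594) = -0.794095
  w ← -0.210000 + (0.41/2)·(-0.323400 + (-0.794095)) = -0.439086
t=0.410000, w=-0.439086:
  k1 = f(0.410000, -0.439086) = -0.942693
  k2 = f(0.820000, -0.825591) = -1.804410
  w ← -0.439086 + (0.41/2)·(-0.942693 + (-1.804410)) = -1.002242
t=0.820000, w=-1.002242:
  k1 = f(0.820000, -1.002242) = -2.076453
  k2 = f(1.230000, -1.853588) = -3.654026
  w ← -1.002242 + (0.41/2)·(-2.076453 + (-3.654026)) = -2.176991
w(1.23) ≈ -2.1770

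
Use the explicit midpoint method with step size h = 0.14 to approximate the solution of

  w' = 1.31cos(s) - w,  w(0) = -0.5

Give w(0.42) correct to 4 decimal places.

Midpoint: k1 = f(s_n, w_n); k2 = f(s_n + h/2, w_n + (h/2)·k1); w_{n+1} = w_n + h·k2.
s=0.000000, w=-0.500000:
  k1 = f(0.000000, -0.500000) = 1.810000
  k2 = f(0.070000, -0.373300) = 1.680092
  w ← -0.500000 + 0.14·1.680092 = -0.264787
s=0.140000, w=-0.264787:
  k1 = f(0.140000, -0.264787) = 1.561970
  k2 = f(0.210000, -0.155449) = 1.436670
  w ← -0.264787 + 0.14·1.436670 = -0.063653
s=0.280000, w=-0.063653:
  k1 = f(0.280000, -0.063653) = 1.322636
  k2 = f(0.350000, 0.028931) = 1.201647
  w ← -0.063653 + 0.14·1.201647 = 0.104577
w(0.42) ≈ 0.1046

0.1046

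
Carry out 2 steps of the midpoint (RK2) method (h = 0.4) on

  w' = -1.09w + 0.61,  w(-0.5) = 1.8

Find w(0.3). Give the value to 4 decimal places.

Midpoint: k1 = f(x_n, w_n); k2 = f(x_n + h/2, w_n + (h/2)·k1); w_{n+1} = w_n + h·k2.
x=-0.500000, w=1.800000:
  k1 = f(-0.500000, 1.800000) = -1.352000
  k2 = f(-0.300000, 1.529600) = -1.057264
  w ← 1.800000 + 0.4·(-1.057264) = 1.377094
x=-0.100000, w=1.377094:
  k1 = f(-0.100000, 1.377094) = -0.891033
  k2 = f(0.100000, 1.198888) = -0.696788
  w ← 1.377094 + 0.4·(-0.696788) = 1.098379
w(0.3) ≈ 1.0984

1.0984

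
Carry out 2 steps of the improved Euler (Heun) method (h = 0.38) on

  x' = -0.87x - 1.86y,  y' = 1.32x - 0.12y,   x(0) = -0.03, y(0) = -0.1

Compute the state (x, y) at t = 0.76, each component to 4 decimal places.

Heun on (x,y): k1 = f(t_n, state_n); k2 = f(t_n + h, state_n + h·k1); state_{n+1} = state_n + (h/2)·(k1 + k2).
0.000000: (-0.030000, -0.100000)
  k1 = (0.212100, -0.027600)
  predictor → (0.050598, -0.110488)
  k2 = (0.161487, 0.080048)
  → (0.040982, -0.090035)
0.380000: (0.040982, -0.090035)
  k1 = (0.131811, 0.064900)
  predictor → (0.091070, -0.065373)
  k2 = (0.042363, 0.128057)
  → (0.074075, -0.053373)
(x(0.76), y(0.76)) ≈ (0.0741, -0.0534)

0.0741, -0.0534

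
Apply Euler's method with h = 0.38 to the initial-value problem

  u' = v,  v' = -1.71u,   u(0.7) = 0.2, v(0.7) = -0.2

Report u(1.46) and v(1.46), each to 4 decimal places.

-0.0014, -0.4105

Euler on (u,v): u_{n+1} = u_n + h·u', v_{n+1} = v_n + h·v'.
0.700000: (0.200000, -0.200000); f=(-0.200000, -0.342000) → (0.124000, -0.329960)
1.080000: (0.124000, -0.329960); f=(-0.329960, -0.212040) → (-0.001385, -0.410535)
(u(1.46), v(1.46)) ≈ (-0.0014, -0.4105)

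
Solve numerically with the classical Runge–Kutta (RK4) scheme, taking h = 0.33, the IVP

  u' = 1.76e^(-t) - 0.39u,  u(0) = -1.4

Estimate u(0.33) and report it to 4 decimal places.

RK4: k1 = f(t_n, u_n); k2 = f(t_n + h/2, u_n + (h/2)·k1); k3 = f(t_n + h/2, u_n + (h/2)·k2); k4 = f(t_n + h, u_n + h·k3); u_{n+1} = u_n + (h/6)·(k1 + 2k2 + 2k3 + k4).
t=0.000000, u=-1.400000:
  k1 = f(0.000000, -1.400000) = 2.306000
  k2 = f(0.165000, -1.019510) = 1.889902
  k3 = f(0.165000, -1.088166) = 1.916678
  k4 = f(0.330000, -0.767496) = 1.564629
  u ← -1.400000 + (0.33/6)·(k1 + 2k2 + 2k3 + k4) = -0.768392
u(0.33) ≈ -0.7684

-0.7684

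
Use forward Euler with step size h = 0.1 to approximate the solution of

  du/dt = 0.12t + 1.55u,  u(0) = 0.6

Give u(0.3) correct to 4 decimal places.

0.9283

Euler: u_{n+1} = u_n + h·f(t_n, u_n).
t=0.000000, u=0.600000: f=0.930000 → u ← 0.600000 + 0.1·0.930000 = 0.693000
t=0.100000, u=0.693000: f=1.086150 → u ← 0.693000 + 0.1·1.086150 = 0.801615
t=0.200000, u=0.801615: f=1.266503 → u ← 0.801615 + 0.1·1.266503 = 0.928265
u(0.3) ≈ 0.9283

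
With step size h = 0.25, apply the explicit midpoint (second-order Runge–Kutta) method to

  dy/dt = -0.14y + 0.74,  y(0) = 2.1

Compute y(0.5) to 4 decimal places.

2.3153

Midpoint: k1 = f(t_n, y_n); k2 = f(t_n + h/2, y_n + (h/2)·k1); y_{n+1} = y_n + h·k2.
t=0.000000, y=2.100000:
  k1 = f(0.000000, 2.100000) = 0.446000
  k2 = f(0.125000, 2.155750) = 0.438195
  y ← 2.100000 + 0.25·0.438195 = 2.209549
t=0.250000, y=2.209549:
  k1 = f(0.250000, 2.209549) = 0.430663
  k2 = f(0.375000, 2.263382) = 0.423127
  y ← 2.209549 + 0.25·0.423127 = 2.315330
y(0.5) ≈ 2.3153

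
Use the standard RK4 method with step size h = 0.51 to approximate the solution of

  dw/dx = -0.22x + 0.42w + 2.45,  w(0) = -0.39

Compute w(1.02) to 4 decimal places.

RK4: k1 = f(x_n, w_n); k2 = f(x_n + h/2, w_n + (h/2)·k1); k3 = f(x_n + h/2, w_n + (h/2)·k2); k4 = f(x_n + h, w_n + h·k3); w_{n+1} = w_n + (h/6)·(k1 + 2k2 + 2k3 + k4).
x=0.000000, w=-0.390000:
  k1 = f(0.000000, -0.390000) = 2.286200
  k2 = f(0.255000, 0.192981) = 2.474952
  k3 = f(0.255000, 0.241113) = 2.495167
  k4 = f(0.510000, 0.882535) = 2.708465
  w ← -0.390000 + (0.51/6)·(k1 + 2k2 + 2k3 + k4) = 0.879467
x=0.510000, w=0.879467:
  k1 = f(0.510000, 0.879467) = 2.707176
  k2 = f(0.765000, 1.569797) = 2.941015
  k3 = f(0.765000, 1.629426) = 2.966059
  k4 = f(1.020000, 2.392157) = 3.230306
  w ← 0.879467 + (0.51/6)·(k1 + 2k2 + 2k3 + k4) = 2.388355
w(1.02) ≈ 2.3884

2.3884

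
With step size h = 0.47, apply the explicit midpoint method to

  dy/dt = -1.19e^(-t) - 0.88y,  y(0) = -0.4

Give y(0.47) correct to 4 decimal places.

Midpoint: k1 = f(t_n, y_n); k2 = f(t_n + h/2, y_n + (h/2)·k1); y_{n+1} = y_n + h·k2.
t=0.000000, y=-0.400000:
  k1 = f(0.000000, -0.400000) = -0.838000
  k2 = f(0.235000, -0.596930) = -0.415481
  y ← -0.400000 + 0.47·(-0.415481) = -0.595276
y(0.47) ≈ -0.5953

-0.5953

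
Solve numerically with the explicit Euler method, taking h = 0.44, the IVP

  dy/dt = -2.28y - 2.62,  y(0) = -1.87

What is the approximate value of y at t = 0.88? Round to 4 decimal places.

Euler: y_{n+1} = y_n + h·f(t_n, y_n).
t=0.000000, y=-1.870000: f=1.643600 → y ← -1.870000 + 0.44·1.643600 = -1.146816
t=0.440000, y=-1.146816: f=-0.005260 → y ← -1.146816 + 0.44·(-0.005260) = -1.149130
y(0.88) ≈ -1.1491

-1.1491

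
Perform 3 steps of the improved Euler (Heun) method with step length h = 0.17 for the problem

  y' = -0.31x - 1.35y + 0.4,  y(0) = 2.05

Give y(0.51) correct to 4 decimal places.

Heun: k1 = f(x_n, y_n); k2 = f(x_n + h, y_n + h·k1); y_{n+1} = y_n + (h/2)·(k1 + k2).
x=0.000000, y=2.050000:
  k1 = f(0.000000, 2.050000) = -2.367500
  k2 = f(0.170000, 1.647525) = -1.876859
  y ← 2.050000 + (0.17/2)·(-2.367500 + (-1.876859)) = 1.689230
x=0.170000, y=1.689230:
  k1 = f(0.170000, 1.689230) = -1.933160
  k2 = f(0.340000, 1.360592) = -1.542200
  y ← 1.689230 + (0.17/2)·(-1.933160 + (-1.542200)) = 1.393824
x=0.340000, y=1.393824:
  k1 = f(0.340000, 1.393824) = -1.587062
  k2 = f(0.510000, 1.124023) = -1.275532
  y ← 1.393824 + (0.17/2)·(-1.587062 + (-1.275532)) = 1.150503
y(0.51) ≈ 1.1505

1.1505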